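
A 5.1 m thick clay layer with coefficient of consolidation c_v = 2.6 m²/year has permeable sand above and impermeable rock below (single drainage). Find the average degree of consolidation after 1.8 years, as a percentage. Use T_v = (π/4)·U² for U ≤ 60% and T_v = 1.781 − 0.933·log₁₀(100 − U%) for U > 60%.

Drainage path length: H_d = H = 5.1 m (single drainage).
T_v = c_v·t/H_d² = 2.6×1.8/5.1² = 0.17993.
T_v = 0.17993 corresponds to the U ≤ 60% branch:
U = √(4T_v/π) = 0.4786

U ≈ 47.9 %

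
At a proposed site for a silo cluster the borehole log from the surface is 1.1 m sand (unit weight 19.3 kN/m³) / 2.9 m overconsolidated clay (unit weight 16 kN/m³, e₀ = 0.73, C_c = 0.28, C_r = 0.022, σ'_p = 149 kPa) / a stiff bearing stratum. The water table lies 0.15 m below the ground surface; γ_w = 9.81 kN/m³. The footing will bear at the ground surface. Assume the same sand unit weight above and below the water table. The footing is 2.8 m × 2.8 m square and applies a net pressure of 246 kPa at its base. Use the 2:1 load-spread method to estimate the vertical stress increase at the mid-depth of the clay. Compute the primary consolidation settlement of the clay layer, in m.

Mid-depth of clay below the ground surface: z = 1.1 + 2.9/2 = 2.55 m.
Total vertical stress at mid-clay: σ_v = 19.3×1.1 + 16×1.45 = 44.43 kPa.
Pore pressure: u = 9.81×(2.55 − 0.15) = 23.544 kPa.
Initial effective stress: σ'_0 = σ_v − u = 44.43 − 23.544 = 20.886 kPa.
Stress increase at mid-clay by the 2:1 spreading method:
Δσ = qBL/((B+z)(L+z)) = 246×2.8×2.8/((2.8+2.55)(2.8+2.55)) = 67.382 kPa
Final effective stress: σ'_f = 20.886 + 67.382 = 88.268 kPa.
σ'_f = 88.268 ≤ σ'_p = 149 kPa, so the clay remains overconsolidated and only the recompression index applies:
S_c = C_r·H/(1+e₀)·log₁₀(σ'_f/σ'_0) = 0.022×2.9/1.73×log₁₀(88.268/20.886)
    = 0.036879 × 0.62595 = 0.02308 m

S_c ≈ 0.0231 m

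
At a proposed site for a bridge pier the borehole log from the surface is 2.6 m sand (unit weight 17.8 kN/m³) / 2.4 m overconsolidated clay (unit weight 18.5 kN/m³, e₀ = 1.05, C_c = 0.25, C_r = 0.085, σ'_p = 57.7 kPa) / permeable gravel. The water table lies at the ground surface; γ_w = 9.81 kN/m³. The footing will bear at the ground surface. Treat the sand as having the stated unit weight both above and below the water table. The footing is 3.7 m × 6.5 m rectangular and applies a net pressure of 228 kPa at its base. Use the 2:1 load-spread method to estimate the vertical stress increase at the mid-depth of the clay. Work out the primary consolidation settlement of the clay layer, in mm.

Mid-depth of clay below the ground surface: z = 2.6 + 2.4/2 = 3.8 m.
Total vertical stress at mid-clay: σ_v = 17.8×2.6 + 18.5×1.2 = 68.48 kPa.
Pore pressure: u = 9.81×(3.8 − 0) = 37.278 kPa.
Initial effective stress: σ'_0 = σ_v − u = 68.48 − 37.278 = 31.202 kPa.
Stress increase at mid-clay by the 2:1 spreading method:
Δσ = qBL/((B+z)(L+z)) = 228×3.7×6.5/((3.7+3.8)(6.5+3.8)) = 70.983 kPa
Final effective stress: σ'_f = 31.202 + 70.983 = 102.19 kPa.
σ'_f = 102.19 > σ'_p = 57.7 kPa, so the stress path crosses the preconsolidation pressure — recompression up to σ'_p, then virgin compression beyond:
S_c = H/(1+e₀)·[C_r·log₁₀(σ'_p/σ'_0) + C_c·log₁₀(σ'_f/σ'_p)]
    = 2.4/2.05 × [0.085×log₁₀(57.7/31.202) + 0.25×log₁₀(102.19/57.7)]
    = 1.1707 × [0.022694 + 0.062058] = 0.09922 m

S_c ≈ 99.2 mm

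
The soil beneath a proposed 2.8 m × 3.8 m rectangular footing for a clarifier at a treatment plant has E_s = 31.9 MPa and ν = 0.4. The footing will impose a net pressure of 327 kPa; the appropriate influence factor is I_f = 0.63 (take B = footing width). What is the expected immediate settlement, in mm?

Immediate (elastic) settlement: S_e = q·B·(1−ν²)/E_s · I_f.
E_s = 31.9 MPa = 31900 kPa.
S_e = 327 × 2.8 × (1 − 0.4²) / 31900 × 0.63
    = 327 × 2.8 × 0.84 / 31900 × 0.63
    = 0.01519 m = 15.19 mm

S_e ≈ 15.2 mm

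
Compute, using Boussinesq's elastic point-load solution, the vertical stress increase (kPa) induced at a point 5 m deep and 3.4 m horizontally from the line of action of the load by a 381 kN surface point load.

Δσ_z ≈ 2.81 kPa

Boussinesq vertical stress below a point load on an elastic half-space:
Δσ_z = 3P/(2πz²) · [1 + (r/z)²]^(−5/2)
r/z = 3.4/5 = 0.68; [1+(r/z)²]^(−5/2) = 0.38666.
Δσ_z = 3×381/(2π×5²) × 0.38666 = 7.2766 × 0.38666 = 2.814 kPa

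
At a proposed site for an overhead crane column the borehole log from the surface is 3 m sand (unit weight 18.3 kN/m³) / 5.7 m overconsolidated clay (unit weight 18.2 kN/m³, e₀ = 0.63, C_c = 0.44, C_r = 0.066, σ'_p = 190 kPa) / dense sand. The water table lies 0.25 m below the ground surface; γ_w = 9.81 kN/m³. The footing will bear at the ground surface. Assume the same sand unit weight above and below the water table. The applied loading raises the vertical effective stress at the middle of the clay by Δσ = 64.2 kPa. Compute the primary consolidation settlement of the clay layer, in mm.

Mid-depth of clay below the ground surface: z = 3 + 5.7/2 = 5.85 m.
Total vertical stress at mid-clay: σ_v = 18.3×3 + 18.2×2.85 = 106.77 kPa.
Pore pressure: u = 9.81×(5.85 − 0.25) = 54.936 kPa.
Initial effective stress: σ'_0 = σ_v − u = 106.77 − 54.936 = 51.834 kPa.
Final effective stress: σ'_f = 51.834 + 64.2 = 116.03 kPa.
σ'_f = 116.03 ≤ σ'_p = 190 kPa, so the clay remains overconsolidated and only the recompression index applies:
S_c = C_r·H/(1+e₀)·log₁₀(σ'_f/σ'_0) = 0.066×5.7/1.63×log₁₀(116.03/51.834)
    = 0.2308 × 0.34996 = 0.08077 m

S_c ≈ 80.8 mm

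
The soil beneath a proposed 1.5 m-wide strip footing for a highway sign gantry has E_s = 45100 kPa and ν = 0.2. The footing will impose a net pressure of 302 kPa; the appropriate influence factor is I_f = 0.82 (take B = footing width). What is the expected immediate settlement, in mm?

Immediate (elastic) settlement: S_e = q·B·(1−ν²)/E_s · I_f.
S_e = 302 × 1.5 × (1 − 0.2²) / 45100 × 0.82
    = 302 × 1.5 × 0.96 / 45100 × 0.82
    = 0.007907 m = 7.907 mm

S_e ≈ 7.91 mm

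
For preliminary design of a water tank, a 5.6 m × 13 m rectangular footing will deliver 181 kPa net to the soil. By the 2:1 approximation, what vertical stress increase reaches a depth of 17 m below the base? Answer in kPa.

Δσ_z ≈ 19.4 kPa

By the 2:1 method the load spreads at 1 horizontal : 2 vertical, so at depth z the loaded area has grown by z in each plan dimension:
Δσ = qBL/((B+z)(L+z)) = 181×5.6×13/((5.6+17)(13+17)) = 19.435 kPa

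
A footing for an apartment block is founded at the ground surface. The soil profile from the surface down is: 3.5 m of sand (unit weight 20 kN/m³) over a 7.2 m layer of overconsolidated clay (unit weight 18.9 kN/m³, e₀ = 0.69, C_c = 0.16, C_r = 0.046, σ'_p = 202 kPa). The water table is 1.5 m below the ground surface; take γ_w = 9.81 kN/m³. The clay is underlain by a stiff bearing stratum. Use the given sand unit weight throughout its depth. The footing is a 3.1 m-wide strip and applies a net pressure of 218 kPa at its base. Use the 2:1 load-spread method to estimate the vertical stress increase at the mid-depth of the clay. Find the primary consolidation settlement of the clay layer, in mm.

S_c ≈ 49.9 mm

Mid-depth of clay below the ground surface: z = 3.5 + 7.2/2 = 7.1 m.
Total vertical stress at mid-clay: σ_v = 20×3.5 + 18.9×3.6 = 138.04 kPa.
Pore pressure: u = 9.81×(7.1 − 1.5) = 54.936 kPa.
Initial effective stress: σ'_0 = σ_v − u = 138.04 − 54.936 = 83.104 kPa.
Stress increase at mid-clay by the 2:1 spreading method:
Δσ = qB/(B+z) = 218×3.1/(3.1+7.1) = 66.255 kPa
Final effective stress: σ'_f = 83.104 + 66.255 = 149.36 kPa.
σ'_f = 149.36 ≤ σ'_p = 202 kPa, so the clay remains overconsolidated and only the recompression index applies:
S_c = C_r·H/(1+e₀)·log₁₀(σ'_f/σ'_0) = 0.046×7.2/1.69×log₁₀(149.36/83.104)
    = 0.19598 × 0.25461 = 0.0499 m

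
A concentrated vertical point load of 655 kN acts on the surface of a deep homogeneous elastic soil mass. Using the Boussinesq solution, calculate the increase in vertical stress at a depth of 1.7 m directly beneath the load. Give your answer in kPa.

Boussinesq vertical stress below a point load on an elastic half-space:
Δσ_z = 3P/(2πz²) · [1 + (r/z)²]^(−5/2)
r/z = 0/1.7 = 0; [1+(r/z)²]^(−5/2) = 1.
Δσ_z = 3×655/(2π×1.7²) × 1 = 108.21 × 1 = 108.2 kPa

Δσ_z ≈ 108 kPa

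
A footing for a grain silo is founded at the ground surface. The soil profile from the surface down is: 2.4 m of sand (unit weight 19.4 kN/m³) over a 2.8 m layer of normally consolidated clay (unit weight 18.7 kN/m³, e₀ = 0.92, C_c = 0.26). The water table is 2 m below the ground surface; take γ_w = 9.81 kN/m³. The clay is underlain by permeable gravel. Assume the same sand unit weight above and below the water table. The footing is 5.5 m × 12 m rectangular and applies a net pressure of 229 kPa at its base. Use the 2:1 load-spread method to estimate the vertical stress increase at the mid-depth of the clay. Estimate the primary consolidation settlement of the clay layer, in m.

Mid-depth of clay below the ground surface: z = 2.4 + 2.8/2 = 3.8 m.
Total vertical stress at mid-clay: σ_v = 19.4×2.4 + 18.7×1.4 = 72.74 kPa.
Pore pressure: u = 9.81×(3.8 − 2) = 17.658 kPa.
Initial effective stress: σ'_0 = σ_v − u = 72.74 − 17.658 = 55.082 kPa.
Stress increase at mid-clay by the 2:1 spreading method:
Δσ = qBL/((B+z)(L+z)) = 229×5.5×12/((5.5+3.8)(12+3.8)) = 102.86 kPa
Final effective stress: σ'_f = σ'_0 + Δσ = 55.082 + 102.86 = 157.94 kPa.
Normally consolidated clay, so the full stress increment lies on the virgin compression line:
S_c = C_c·H/(1+e₀)·log₁₀(σ'_f/σ'_0) = 0.26×2.8/(1+0.92)×log₁₀(157.94/55.082)
    = 0.37917 × 0.45748 = 0.1735 m

S_c ≈ 0.173 m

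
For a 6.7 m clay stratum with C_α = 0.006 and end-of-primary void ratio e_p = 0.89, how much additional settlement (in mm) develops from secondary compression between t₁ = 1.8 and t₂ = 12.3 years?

Secondary compression: S_s = C_α·H/(1+e_p)·log₁₀(t₂/t₁)
S_s = 0.006×6.7/(1+0.89)×log₁₀(12.3/1.8)
    = 0.02127 × 0.8346 = 0.01775 m

S_s ≈ 17.8 mm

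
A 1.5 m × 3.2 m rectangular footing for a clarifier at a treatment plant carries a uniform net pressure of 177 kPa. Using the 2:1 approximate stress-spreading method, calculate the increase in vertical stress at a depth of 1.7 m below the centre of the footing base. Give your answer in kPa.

By the 2:1 method the load spreads at 1 horizontal : 2 vertical, so at depth z the loaded area has grown by z in each plan dimension:
Δσ = qBL/((B+z)(L+z)) = 177×1.5×3.2/((1.5+1.7)(3.2+1.7)) = 54.184 kPa

Δσ_z ≈ 54.2 kPa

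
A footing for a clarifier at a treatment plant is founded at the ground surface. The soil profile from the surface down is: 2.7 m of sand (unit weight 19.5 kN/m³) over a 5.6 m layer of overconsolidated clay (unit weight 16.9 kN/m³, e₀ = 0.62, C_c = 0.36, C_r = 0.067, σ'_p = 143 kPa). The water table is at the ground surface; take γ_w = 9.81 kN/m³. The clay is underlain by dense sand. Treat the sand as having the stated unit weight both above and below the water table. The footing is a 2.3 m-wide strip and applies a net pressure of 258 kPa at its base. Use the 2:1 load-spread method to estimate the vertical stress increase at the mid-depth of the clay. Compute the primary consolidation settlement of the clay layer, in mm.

S_c ≈ 98.1 mm

Mid-depth of clay below the ground surface: z = 2.7 + 5.6/2 = 5.5 m.
Total vertical stress at mid-clay: σ_v = 19.5×2.7 + 16.9×2.8 = 99.97 kPa.
Pore pressure: u = 9.81×(5.5 − 0) = 53.955 kPa.
Initial effective stress: σ'_0 = σ_v − u = 99.97 − 53.955 = 46.015 kPa.
Stress increase at mid-clay by the 2:1 spreading method:
Δσ = qB/(B+z) = 258×2.3/(2.3+5.5) = 76.077 kPa
Final effective stress: σ'_f = 46.015 + 76.077 = 122.09 kPa.
σ'_f = 122.09 ≤ σ'_p = 143 kPa, so the clay remains overconsolidated and only the recompression index applies:
S_c = C_r·H/(1+e₀)·log₁₀(σ'_f/σ'_0) = 0.067×5.6/1.62×log₁₀(122.09/46.015)
    = 0.23161 × 0.42378 = 0.09815 m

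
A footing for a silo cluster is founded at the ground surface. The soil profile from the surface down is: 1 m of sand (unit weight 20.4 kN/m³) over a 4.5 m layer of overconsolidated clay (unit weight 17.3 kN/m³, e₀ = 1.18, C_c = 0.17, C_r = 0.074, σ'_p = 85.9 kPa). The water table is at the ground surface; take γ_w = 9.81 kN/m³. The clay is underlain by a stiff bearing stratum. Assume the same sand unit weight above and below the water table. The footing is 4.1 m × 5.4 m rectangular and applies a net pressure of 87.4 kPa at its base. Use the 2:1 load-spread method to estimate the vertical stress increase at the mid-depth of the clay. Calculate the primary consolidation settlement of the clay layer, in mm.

Mid-depth of clay below the ground surface: z = 1 + 4.5/2 = 3.25 m.
Total vertical stress at mid-clay: σ_v = 20.4×1 + 17.3×2.25 = 59.325 kPa.
Pore pressure: u = 9.81×(3.25 − 0) = 31.883 kPa.
Initial effective stress: σ'_0 = σ_v − u = 59.325 − 31.883 = 27.442 kPa.
Stress increase at mid-clay by the 2:1 spreading method:
Δσ = qBL/((B+z)(L+z)) = 87.4×4.1×5.4/((4.1+3.25)(5.4+3.25)) = 30.436 kPa
Final effective stress: σ'_f = 27.442 + 30.436 = 57.878 kPa.
σ'_f = 57.878 ≤ σ'_p = 85.9 kPa, so the clay remains overconsolidated and only the recompression index applies:
S_c = C_r·H/(1+e₀)·log₁₀(σ'_f/σ'_0) = 0.074×4.5/2.18×log₁₀(57.878/27.442)
    = 0.15275 × 0.3241 = 0.04951 m

S_c ≈ 49.5 mm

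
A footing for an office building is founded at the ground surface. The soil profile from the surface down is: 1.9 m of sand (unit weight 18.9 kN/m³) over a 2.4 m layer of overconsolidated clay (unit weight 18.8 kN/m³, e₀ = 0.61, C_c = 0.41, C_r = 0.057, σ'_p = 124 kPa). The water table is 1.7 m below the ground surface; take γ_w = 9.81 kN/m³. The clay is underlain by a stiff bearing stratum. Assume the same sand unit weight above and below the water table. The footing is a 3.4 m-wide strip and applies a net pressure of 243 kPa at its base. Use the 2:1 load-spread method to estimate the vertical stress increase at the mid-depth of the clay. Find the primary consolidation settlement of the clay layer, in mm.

S_c ≈ 124 mm

Mid-depth of clay below the ground surface: z = 1.9 + 2.4/2 = 3.1 m.
Total vertical stress at mid-clay: σ_v = 18.9×1.9 + 18.8×1.2 = 58.47 kPa.
Pore pressure: u = 9.81×(3.1 − 1.7) = 13.734 kPa.
Initial effective stress: σ'_0 = σ_v − u = 58.47 − 13.734 = 44.736 kPa.
Stress increase at mid-clay by the 2:1 spreading method:
Δσ = qB/(B+z) = 243×3.4/(3.4+3.1) = 127.11 kPa
Final effective stress: σ'_f = 44.736 + 127.11 = 171.85 kPa.
σ'_f = 171.85 > σ'_p = 124 kPa, so the stress path crosses the preconsolidation pressure — recompression up to σ'_p, then virgin compression beyond:
S_c = H/(1+e₀)·[C_r·log₁₀(σ'_p/σ'_0) + C_c·log₁₀(σ'_f/σ'_p)]
    = 2.4/1.61 × [0.057×log₁₀(124/44.736) + 0.41×log₁₀(171.85/124)]
    = 1.4907 × [0.025238 + 0.058108] = 0.1242 m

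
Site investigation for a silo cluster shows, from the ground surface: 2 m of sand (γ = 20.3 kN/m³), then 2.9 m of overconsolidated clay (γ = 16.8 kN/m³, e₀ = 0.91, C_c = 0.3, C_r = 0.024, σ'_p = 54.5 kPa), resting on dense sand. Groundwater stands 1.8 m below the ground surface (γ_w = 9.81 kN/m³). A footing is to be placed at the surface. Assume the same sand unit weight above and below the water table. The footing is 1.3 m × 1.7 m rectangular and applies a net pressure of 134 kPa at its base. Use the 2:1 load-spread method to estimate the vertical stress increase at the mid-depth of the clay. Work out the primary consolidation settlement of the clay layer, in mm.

S_c ≈ 23.7 mm

Mid-depth of clay below the ground surface: z = 2 + 2.9/2 = 3.45 m.
Total vertical stress at mid-clay: σ_v = 20.3×2 + 16.8×1.45 = 64.96 kPa.
Pore pressure: u = 9.81×(3.45 − 1.8) = 16.186 kPa.
Initial effective stress: σ'_0 = σ_v − u = 64.96 − 16.186 = 48.774 kPa.
Stress increase at mid-clay by the 2:1 spreading method:
Δσ = qBL/((B+z)(L+z)) = 134×1.3×1.7/((1.3+3.45)(1.7+3.45)) = 12.106 kPa
Final effective stress: σ'_f = 48.774 + 12.106 = 60.88 kPa.
σ'_f = 60.88 > σ'_p = 54.5 kPa, so the stress path crosses the preconsolidation pressure — recompression up to σ'_p, then virgin compression beyond:
S_c = H/(1+e₀)·[C_r·log₁₀(σ'_p/σ'_0) + C_c·log₁₀(σ'_f/σ'_p)]
    = 2.9/1.91 × [0.024×log₁₀(54.5/48.774) + 0.3×log₁₀(60.88/54.5)]
    = 1.5183 × [0.001157 + 0.014423] = 0.02366 m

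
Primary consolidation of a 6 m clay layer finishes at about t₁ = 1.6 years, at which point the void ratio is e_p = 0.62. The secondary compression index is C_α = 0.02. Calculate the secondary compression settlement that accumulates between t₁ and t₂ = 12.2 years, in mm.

S_s ≈ 65.4 mm

Secondary compression: S_s = C_α·H/(1+e_p)·log₁₀(t₂/t₁)
S_s = 0.02×6/(1+0.62)×log₁₀(12.2/1.6)
    = 0.07407 × 0.8822 = 0.06535 m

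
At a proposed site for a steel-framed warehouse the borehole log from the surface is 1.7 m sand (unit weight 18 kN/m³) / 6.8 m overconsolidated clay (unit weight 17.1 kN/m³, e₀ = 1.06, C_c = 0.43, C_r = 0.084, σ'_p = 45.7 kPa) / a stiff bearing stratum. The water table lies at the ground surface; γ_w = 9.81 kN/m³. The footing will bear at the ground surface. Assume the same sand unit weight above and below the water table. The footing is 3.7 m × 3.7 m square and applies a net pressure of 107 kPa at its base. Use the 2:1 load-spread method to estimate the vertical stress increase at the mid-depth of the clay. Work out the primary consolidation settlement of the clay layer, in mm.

S_c ≈ 163 mm

Mid-depth of clay below the ground surface: z = 1.7 + 6.8/2 = 5.1 m.
Total vertical stress at mid-clay: σ_v = 18×1.7 + 17.1×3.4 = 88.74 kPa.
Pore pressure: u = 9.81×(5.1 − 0) = 50.031 kPa.
Initial effective stress: σ'_0 = σ_v − u = 88.74 − 50.031 = 38.709 kPa.
Stress increase at mid-clay by the 2:1 spreading method:
Δσ = qBL/((B+z)(L+z)) = 107×3.7×3.7/((3.7+5.1)(3.7+5.1)) = 18.916 kPa
Final effective stress: σ'_f = 38.709 + 18.916 = 57.625 kPa.
σ'_f = 57.625 > σ'_p = 45.7 kPa, so the stress path crosses the preconsolidation pressure — recompression up to σ'_p, then virgin compression beyond:
S_c = H/(1+e₀)·[C_r·log₁₀(σ'_p/σ'_0) + C_c·log₁₀(σ'_f/σ'_p)]
    = 6.8/2.06 × [0.084×log₁₀(45.7/38.709) + 0.43×log₁₀(57.625/45.7)]
    = 3.301 × [0.0060568 + 0.043299] = 0.1629 m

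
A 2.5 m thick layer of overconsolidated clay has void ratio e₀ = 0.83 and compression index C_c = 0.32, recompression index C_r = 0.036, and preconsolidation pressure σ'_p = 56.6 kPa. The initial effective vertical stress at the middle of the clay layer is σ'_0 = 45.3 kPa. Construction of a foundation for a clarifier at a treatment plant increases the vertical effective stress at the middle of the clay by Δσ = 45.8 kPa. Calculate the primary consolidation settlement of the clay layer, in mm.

S_c ≈ 95.1 mm

Final effective stress: σ'_f = 45.3 + 45.8 = 91.1 kPa.
σ'_f = 91.1 > σ'_p = 56.6 kPa, so the stress path crosses the preconsolidation pressure — recompression up to σ'_p, then virgin compression beyond:
S_c = H/(1+e₀)·[C_r·log₁₀(σ'_p/σ'_0) + C_c·log₁₀(σ'_f/σ'_p)]
    = 2.5/1.83 × [0.036×log₁₀(56.6/45.3) + 0.32×log₁₀(91.1/56.6)]
    = 1.3661 × [0.0034819 + 0.066145] = 0.09512 m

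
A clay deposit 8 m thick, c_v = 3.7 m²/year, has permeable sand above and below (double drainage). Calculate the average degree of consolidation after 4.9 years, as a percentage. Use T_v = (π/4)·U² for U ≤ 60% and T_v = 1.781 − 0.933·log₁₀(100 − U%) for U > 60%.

U ≈ 95.1 %

Drainage path length: H_d = H/2 = 4 m (double drainage).
T_v = c_v·t/H_d² = 3.7×4.9/4² = 1.1331.
T_v = 1.1331 corresponds to the U > 60% branch:
U = 1 − 10^((1.781 − T_v)/0.933)/100 = 0.9505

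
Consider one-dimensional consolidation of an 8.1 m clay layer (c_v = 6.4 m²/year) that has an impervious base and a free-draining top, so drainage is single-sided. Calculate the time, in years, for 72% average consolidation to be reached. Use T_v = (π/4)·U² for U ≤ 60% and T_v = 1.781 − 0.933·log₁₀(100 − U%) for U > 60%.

t ≈ 4.42 years

Drainage path length: H_d = H = 8.1 m (single drainage).
U > 60%: T_v = 1.781 − 0.933·log₁₀(100 − 72) = 0.4308.
t = T_v·H_d²/c_v = 0.4308×8.1²/6.4 = 4.416 years.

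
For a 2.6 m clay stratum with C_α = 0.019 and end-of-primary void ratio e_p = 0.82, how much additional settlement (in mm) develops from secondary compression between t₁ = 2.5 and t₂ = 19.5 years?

Secondary compression: S_s = C_α·H/(1+e_p)·log₁₀(t₂/t₁)
S_s = 0.019×2.6/(1+0.82)×log₁₀(19.5/2.5)
    = 0.02714 × 0.8921 = 0.02421 m

S_s ≈ 24.2 mm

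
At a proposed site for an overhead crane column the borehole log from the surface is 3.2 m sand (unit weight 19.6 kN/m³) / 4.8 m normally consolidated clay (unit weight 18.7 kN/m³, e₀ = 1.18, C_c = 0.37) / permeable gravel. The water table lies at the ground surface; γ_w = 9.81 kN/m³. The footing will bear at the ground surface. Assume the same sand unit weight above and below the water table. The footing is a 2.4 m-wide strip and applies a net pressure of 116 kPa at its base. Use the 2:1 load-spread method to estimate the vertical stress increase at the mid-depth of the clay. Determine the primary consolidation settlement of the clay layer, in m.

Mid-depth of clay below the ground surface: z = 3.2 + 4.8/2 = 5.6 m.
Total vertical stress at mid-clay: σ_v = 19.6×3.2 + 18.7×2.4 = 107.6 kPa.
Pore pressure: u = 9.81×(5.6 − 0) = 54.936 kPa.
Initial effective stress: σ'_0 = σ_v − u = 107.6 − 54.936 = 52.664 kPa.
Stress increase at mid-clay by the 2:1 spreading method:
Δσ = qB/(B+z) = 116×2.4/(2.4+5.6) = 34.8 kPa
Final effective stress: σ'_f = σ'_0 + Δσ = 52.664 + 34.8 = 87.464 kPa.
Normally consolidated clay, so the full stress increment lies on the virgin compression line:
S_c = C_c·H/(1+e₀)·log₁₀(σ'_f/σ'_0) = 0.37×4.8/(1+1.18)×log₁₀(87.464/52.664)
    = 0.81468 × 0.22032 = 0.1795 m

S_c ≈ 0.179 m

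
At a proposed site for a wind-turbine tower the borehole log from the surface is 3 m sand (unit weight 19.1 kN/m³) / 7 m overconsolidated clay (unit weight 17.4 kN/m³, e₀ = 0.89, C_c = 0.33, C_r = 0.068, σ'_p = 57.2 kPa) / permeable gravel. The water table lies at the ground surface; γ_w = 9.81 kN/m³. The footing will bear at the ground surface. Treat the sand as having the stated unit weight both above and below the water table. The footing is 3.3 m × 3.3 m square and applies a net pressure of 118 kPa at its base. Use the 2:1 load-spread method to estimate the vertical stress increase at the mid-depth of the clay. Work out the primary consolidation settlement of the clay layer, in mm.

Mid-depth of clay below the ground surface: z = 3 + 7/2 = 6.5 m.
Total vertical stress at mid-clay: σ_v = 19.1×3 + 17.4×3.5 = 118.2 kPa.
Pore pressure: u = 9.81×(6.5 − 0) = 63.765 kPa.
Initial effective stress: σ'_0 = σ_v − u = 118.2 − 63.765 = 54.435 kPa.
Stress increase at mid-clay by the 2:1 spreading method:
Δσ = qBL/((B+z)(L+z)) = 118×3.3×3.3/((3.3+6.5)(3.3+6.5)) = 13.38 kPa
Final effective stress: σ'_f = 54.435 + 13.38 = 67.815 kPa.
σ'_f = 67.815 > σ'_p = 57.2 kPa, so the stress path crosses the preconsolidation pressure — recompression up to σ'_p, then virgin compression beyond:
S_c = H/(1+e₀)·[C_r·log₁₀(σ'_p/σ'_0) + C_c·log₁₀(σ'_f/σ'_p)]
    = 7/1.89 × [0.068×log₁₀(57.2/54.435) + 0.33×log₁₀(67.815/57.2)]
    = 3.7037 × [0.0014632 + 0.024397] = 0.09578 m

S_c ≈ 95.8 mm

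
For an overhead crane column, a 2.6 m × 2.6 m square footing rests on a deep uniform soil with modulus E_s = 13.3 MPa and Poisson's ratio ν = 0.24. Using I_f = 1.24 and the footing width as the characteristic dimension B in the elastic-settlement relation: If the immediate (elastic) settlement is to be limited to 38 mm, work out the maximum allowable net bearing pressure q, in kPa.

E_s = 13.3 MPa = 13300 kPa.
S_e = q·B·(1−ν²)/E_s · I_f  ⇒  q = S_e·E_s / (B·(1−ν²)·I_f).
q = 0.038 × 13300 / (2.6 × 0.9424 × 1.24) = 166.3 kPa

q ≈ 166 kPa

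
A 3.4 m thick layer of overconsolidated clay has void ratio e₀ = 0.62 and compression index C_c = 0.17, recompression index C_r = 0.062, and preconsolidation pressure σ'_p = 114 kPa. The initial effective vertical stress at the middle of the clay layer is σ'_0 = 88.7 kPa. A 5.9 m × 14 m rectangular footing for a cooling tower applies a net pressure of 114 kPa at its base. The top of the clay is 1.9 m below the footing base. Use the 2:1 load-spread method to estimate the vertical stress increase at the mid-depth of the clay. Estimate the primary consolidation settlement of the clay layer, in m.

Mid-depth of clay below the footing base: z = 1.9 + 3.4/2 = 3.6 m.
Stress increase at mid-clay by the 2:1 spreading method:
Δσ = qBL/((B+z)(L+z)) = 114×5.9×14/((5.9+3.6)(14+3.6)) = 56.318 kPa
Final effective stress: σ'_f = 88.7 + 56.318 = 145.02 kPa.
σ'_f = 145.02 > σ'_p = 114 kPa, so the stress path crosses the preconsolidation pressure — recompression up to σ'_p, then virgin compression beyond:
S_c = H/(1+e₀)·[C_r·log₁₀(σ'_p/σ'_0) + C_c·log₁₀(σ'_f/σ'_p)]
    = 3.4/1.62 × [0.062×log₁₀(114/88.7) + 0.17×log₁₀(145.02/114)]
    = 2.0988 × [0.0067568 + 0.017769] = 0.05147 m

S_c ≈ 0.0515 m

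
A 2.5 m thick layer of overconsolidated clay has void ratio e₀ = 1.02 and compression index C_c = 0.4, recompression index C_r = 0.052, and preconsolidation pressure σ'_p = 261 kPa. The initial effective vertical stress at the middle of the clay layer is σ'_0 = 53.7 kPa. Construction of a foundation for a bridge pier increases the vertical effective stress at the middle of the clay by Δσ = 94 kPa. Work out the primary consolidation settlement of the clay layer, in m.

Final effective stress: σ'_f = 53.7 + 94 = 147.7 kPa.
σ'_f = 147.7 ≤ σ'_p = 261 kPa, so the clay remains overconsolidated and only the recompression index applies:
S_c = C_r·H/(1+e₀)·log₁₀(σ'_f/σ'_0) = 0.052×2.5/2.02×log₁₀(147.7/53.7)
    = 0.064355 × 0.43941 = 0.02828 m

S_c ≈ 0.0283 m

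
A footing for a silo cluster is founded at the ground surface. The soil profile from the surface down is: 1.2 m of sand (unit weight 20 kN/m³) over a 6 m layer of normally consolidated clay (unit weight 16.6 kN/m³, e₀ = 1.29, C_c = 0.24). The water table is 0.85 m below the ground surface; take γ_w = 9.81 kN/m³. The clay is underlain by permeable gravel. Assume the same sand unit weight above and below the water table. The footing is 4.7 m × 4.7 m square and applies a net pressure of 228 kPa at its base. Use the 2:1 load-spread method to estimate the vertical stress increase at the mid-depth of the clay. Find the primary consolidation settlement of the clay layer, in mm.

S_c ≈ 256 mm

Mid-depth of clay below the ground surface: z = 1.2 + 6/2 = 4.2 m.
Total vertical stress at mid-clay: σ_v = 20×1.2 + 16.6×3 = 73.8 kPa.
Pore pressure: u = 9.81×(4.2 − 0.85) = 32.864 kPa.
Initial effective stress: σ'_0 = σ_v − u = 73.8 − 32.864 = 40.936 kPa.
Stress increase at mid-clay by the 2:1 spreading method:
Δσ = qBL/((B+z)(L+z)) = 228×4.7×4.7/((4.7+4.2)(4.7+4.2)) = 63.584 kPa
Final effective stress: σ'_f = σ'_0 + Δσ = 40.936 + 63.584 = 104.52 kPa.
Normally consolidated clay, so the full stress increment lies on the virgin compression line:
S_c = C_c·H/(1+e₀)·log₁₀(σ'_f/σ'_0) = 0.24×6/(1+1.29)×log₁₀(104.52/40.936)
    = 0.62882 × 0.40709 = 0.256 m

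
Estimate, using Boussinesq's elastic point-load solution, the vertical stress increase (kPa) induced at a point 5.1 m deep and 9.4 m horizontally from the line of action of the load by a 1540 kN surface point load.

Boussinesq vertical stress below a point load on an elastic half-space:
Δσ_z = 3P/(2πz²) · [1 + (r/z)²]^(−5/2)
r/z = 9.4/5.1 = 1.8431; [1+(r/z)²]^(−5/2) = 0.024664.
Δσ_z = 3×1540/(2π×5.1²) × 0.024664 = 28.27 × 0.024664 = 0.6973 kPa

Δσ_z ≈ 0.697 kPa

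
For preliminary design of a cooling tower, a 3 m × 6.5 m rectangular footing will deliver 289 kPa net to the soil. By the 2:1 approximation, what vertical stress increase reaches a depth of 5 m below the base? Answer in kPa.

By the 2:1 method the load spreads at 1 horizontal : 2 vertical, so at depth z the loaded area has grown by z in each plan dimension:
Δσ = qBL/((B+z)(L+z)) = 289×3×6.5/((3+5)(6.5+5)) = 61.255 kPa

Δσ_z ≈ 61.3 kPa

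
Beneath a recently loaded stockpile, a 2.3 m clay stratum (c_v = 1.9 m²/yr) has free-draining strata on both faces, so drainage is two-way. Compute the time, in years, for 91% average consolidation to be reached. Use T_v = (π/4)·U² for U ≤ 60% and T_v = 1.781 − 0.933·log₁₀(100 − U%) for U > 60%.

t ≈ 0.62 years

Drainage path length: H_d = H/2 = 1.15 m (double drainage).
U > 60%: T_v = 1.781 − 0.933·log₁₀(100 − 91) = 0.89069.
t = T_v·H_d²/c_v = 0.89069×1.15²/1.9 = 0.62 years.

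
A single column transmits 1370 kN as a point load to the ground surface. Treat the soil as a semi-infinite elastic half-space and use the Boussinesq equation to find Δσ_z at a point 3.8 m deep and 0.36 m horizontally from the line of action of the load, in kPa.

Boussinesq vertical stress below a point load on an elastic half-space:
Δσ_z = 3P/(2πz²) · [1 + (r/z)²]^(−5/2)
r/z = 0.36/3.8 = 0.094737; [1+(r/z)²]^(−5/2) = 0.97791.
Δσ_z = 3×1370/(2π×3.8²) × 0.97791 = 45.3 × 0.97791 = 44.3 kPa

Δσ_z ≈ 44.3 kPa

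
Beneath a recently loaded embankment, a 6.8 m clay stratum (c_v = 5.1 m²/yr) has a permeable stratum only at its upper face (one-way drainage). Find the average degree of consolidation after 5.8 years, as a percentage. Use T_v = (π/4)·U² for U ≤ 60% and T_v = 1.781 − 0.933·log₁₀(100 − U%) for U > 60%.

U ≈ 83.3 %

Drainage path length: H_d = H = 6.8 m (single drainage).
T_v = c_v·t/H_d² = 5.1×5.8/6.8² = 0.63971.
T_v = 0.63971 corresponds to the U > 60% branch:
U = 1 − 10^((1.781 − T_v)/0.933)/100 = 0.8328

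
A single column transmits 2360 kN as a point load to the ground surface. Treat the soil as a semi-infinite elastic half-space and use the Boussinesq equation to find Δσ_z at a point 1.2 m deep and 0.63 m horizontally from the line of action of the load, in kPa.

Boussinesq vertical stress below a point load on an elastic half-space:
Δσ_z = 3P/(2πz²) · [1 + (r/z)²]^(−5/2)
r/z = 0.63/1.2 = 0.525; [1+(r/z)²]^(−5/2) = 0.54412.
Δσ_z = 3×2360/(2π×1.2²) × 0.54412 = 782.51 × 0.54412 = 425.8 kPa

Δσ_z ≈ 426 kPa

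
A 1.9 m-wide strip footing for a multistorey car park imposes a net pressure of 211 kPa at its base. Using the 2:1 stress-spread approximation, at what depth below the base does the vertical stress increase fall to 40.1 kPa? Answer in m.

2:1 spreading — at depth z the loaded area has grown by z in each plan dimension:
qB/(B+z) = Δσ_z ⇒ z = qB/Δσ_z − B = 211×1.9/40.1 − 1.9 = 8.098 m

z ≈ 8.1 m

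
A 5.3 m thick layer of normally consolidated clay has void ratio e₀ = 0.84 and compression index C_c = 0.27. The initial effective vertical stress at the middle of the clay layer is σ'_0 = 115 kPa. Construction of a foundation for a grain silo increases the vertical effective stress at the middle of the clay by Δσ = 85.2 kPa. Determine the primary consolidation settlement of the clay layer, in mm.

Final effective stress: σ'_f = σ'_0 + Δσ = 115 + 85.2 = 200.2 kPa.
Normally consolidated clay, so the full stress increment lies on the virgin compression line:
S_c = C_c·H/(1+e₀)·log₁₀(σ'_f/σ'_0) = 0.27×5.3/(1+0.84)×log₁₀(200.2/115)
    = 0.77772 × 0.24077 = 0.1873 m

S_c ≈ 187 mm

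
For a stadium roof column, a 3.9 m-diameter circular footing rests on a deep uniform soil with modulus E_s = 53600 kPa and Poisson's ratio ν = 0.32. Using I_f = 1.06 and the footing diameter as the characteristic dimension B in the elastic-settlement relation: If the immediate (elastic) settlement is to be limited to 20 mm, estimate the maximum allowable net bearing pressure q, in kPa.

S_e = q·B·(1−ν²)/E_s · I_f  ⇒  q = S_e·E_s / (B·(1−ν²)·I_f).
q = 0.02 × 53600 / (3.9 × 0.8976 × 1.06) = 288.9 kPa

q ≈ 289 kPa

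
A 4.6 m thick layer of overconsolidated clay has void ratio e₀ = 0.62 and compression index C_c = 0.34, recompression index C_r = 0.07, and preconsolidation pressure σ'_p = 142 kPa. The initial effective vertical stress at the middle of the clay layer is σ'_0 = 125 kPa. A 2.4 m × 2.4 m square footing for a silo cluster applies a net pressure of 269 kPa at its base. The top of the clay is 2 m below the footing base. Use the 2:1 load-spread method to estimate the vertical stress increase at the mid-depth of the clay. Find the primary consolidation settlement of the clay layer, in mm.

S_c ≈ 59.8 mm

Mid-depth of clay below the footing base: z = 2 + 4.6/2 = 4.3 m.
Stress increase at mid-clay by the 2:1 spreading method:
Δσ = qBL/((B+z)(L+z)) = 269×2.4×2.4/((2.4+4.3)(2.4+4.3)) = 34.516 kPa
Final effective stress: σ'_f = 125 + 34.516 = 159.52 kPa.
σ'_f = 159.52 > σ'_p = 142 kPa, so the stress path crosses the preconsolidation pressure — recompression up to σ'_p, then virgin compression beyond:
S_c = H/(1+e₀)·[C_r·log₁₀(σ'_p/σ'_0) + C_c·log₁₀(σ'_f/σ'_p)]
    = 4.6/1.62 × [0.07×log₁₀(142/125) + 0.34×log₁₀(159.52/142)]
    = 2.8395 × [0.0038765 + 0.017179] = 0.05979 m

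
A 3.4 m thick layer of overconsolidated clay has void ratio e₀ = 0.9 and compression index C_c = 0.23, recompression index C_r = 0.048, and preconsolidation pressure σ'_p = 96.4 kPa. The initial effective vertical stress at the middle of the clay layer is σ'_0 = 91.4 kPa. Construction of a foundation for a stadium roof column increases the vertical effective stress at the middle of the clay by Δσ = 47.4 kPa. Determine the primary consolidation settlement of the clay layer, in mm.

S_c ≈ 67.1 mm

Final effective stress: σ'_f = 91.4 + 47.4 = 138.8 kPa.
σ'_f = 138.8 > σ'_p = 96.4 kPa, so the stress path crosses the preconsolidation pressure — recompression up to σ'_p, then virgin compression beyond:
S_c = H/(1+e₀)·[C_r·log₁₀(σ'_p/σ'_0) + C_c·log₁₀(σ'_f/σ'_p)]
    = 3.4/1.9 × [0.048×log₁₀(96.4/91.4) + 0.23×log₁₀(138.8/96.4)]
    = 1.7895 × [0.0011103 + 0.036412] = 0.06715 m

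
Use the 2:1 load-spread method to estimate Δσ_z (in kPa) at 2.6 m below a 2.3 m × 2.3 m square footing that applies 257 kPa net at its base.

By the 2:1 method the load spreads at 1 horizontal : 2 vertical, so at depth z the loaded area has grown by z in each plan dimension:
Δσ = qBL/((B+z)(L+z)) = 257×2.3×2.3/((2.3+2.6)(2.3+2.6)) = 56.623 kPa

Δσ_z ≈ 56.6 kPa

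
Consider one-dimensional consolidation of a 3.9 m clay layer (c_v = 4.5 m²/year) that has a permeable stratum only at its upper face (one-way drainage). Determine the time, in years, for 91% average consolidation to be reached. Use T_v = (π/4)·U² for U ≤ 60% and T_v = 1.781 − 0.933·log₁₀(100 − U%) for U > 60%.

Drainage path length: H_d = H = 3.9 m (single drainage).
U > 60%: T_v = 1.781 − 0.933·log₁₀(100 − 91) = 0.89069.
t = T_v·H_d²/c_v = 0.89069×3.9²/4.5 = 3.011 years.

t ≈ 3.01 years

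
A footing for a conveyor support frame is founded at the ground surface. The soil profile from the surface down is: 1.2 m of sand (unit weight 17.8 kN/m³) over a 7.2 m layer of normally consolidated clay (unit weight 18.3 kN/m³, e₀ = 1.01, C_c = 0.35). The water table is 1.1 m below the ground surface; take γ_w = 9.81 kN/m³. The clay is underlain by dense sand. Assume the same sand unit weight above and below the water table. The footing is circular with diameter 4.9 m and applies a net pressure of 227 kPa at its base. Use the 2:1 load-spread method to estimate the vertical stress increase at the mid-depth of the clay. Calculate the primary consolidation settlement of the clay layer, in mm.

S_c ≈ 413 mm

Mid-depth of clay below the ground surface: z = 1.2 + 7.2/2 = 4.8 m.
Total vertical stress at mid-clay: σ_v = 17.8×1.2 + 18.3×3.6 = 87.24 kPa.
Pore pressure: u = 9.81×(4.8 − 1.1) = 36.297 kPa.
Initial effective stress: σ'_0 = σ_v − u = 87.24 − 36.297 = 50.943 kPa.
Stress increase at mid-clay by the 2:1 spreading method:
Δσ ≈ qD²/(D+z)² = 227×4.9²/(4.9+4.8)² = 57.926 kPa
Final effective stress: σ'_f = σ'_0 + Δσ = 50.943 + 57.926 = 108.87 kPa.
Normally consolidated clay, so the full stress increment lies on the virgin compression line:
S_c = C_c·H/(1+e₀)·log₁₀(σ'_f/σ'_0) = 0.35×7.2/(1+1.01)×log₁₀(108.87/50.943)
    = 1.2537 × 0.32982 = 0.4135 m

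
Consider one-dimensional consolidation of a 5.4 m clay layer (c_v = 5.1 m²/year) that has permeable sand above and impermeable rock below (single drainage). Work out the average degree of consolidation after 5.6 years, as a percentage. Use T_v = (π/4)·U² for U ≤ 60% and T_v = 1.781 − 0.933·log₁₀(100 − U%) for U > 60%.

Drainage path length: H_d = H = 5.4 m (single drainage).
T_v = c_v·t/H_d² = 5.1×5.6/5.4² = 0.97942.
T_v = 0.97942 corresponds to the U > 60% branch:
U = 1 − 10^((1.781 − T_v)/0.933)/100 = 0.9277

U ≈ 92.8 %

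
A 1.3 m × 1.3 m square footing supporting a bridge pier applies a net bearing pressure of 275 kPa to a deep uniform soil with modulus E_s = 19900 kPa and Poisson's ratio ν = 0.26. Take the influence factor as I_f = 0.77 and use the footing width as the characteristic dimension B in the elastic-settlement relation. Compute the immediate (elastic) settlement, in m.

S_e ≈ 0.0129 m

Immediate (elastic) settlement: S_e = q·B·(1−ν²)/E_s · I_f.
S_e = 275 × 1.3 × (1 − 0.26²) / 19900 × 0.77
    = 275 × 1.3 × 0.9324 / 19900 × 0.77
    = 0.0129 m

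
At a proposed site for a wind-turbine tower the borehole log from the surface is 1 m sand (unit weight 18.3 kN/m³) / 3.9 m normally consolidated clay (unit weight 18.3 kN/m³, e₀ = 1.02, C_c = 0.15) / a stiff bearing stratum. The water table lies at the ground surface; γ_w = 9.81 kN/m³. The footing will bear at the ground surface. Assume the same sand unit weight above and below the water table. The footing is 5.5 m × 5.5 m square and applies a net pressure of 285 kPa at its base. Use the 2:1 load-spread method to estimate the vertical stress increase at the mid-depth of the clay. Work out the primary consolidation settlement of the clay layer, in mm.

Mid-depth of clay below the ground surface: z = 1 + 3.9/2 = 2.95 m.
Total vertical stress at mid-clay: σ_v = 18.3×1 + 18.3×1.95 = 53.985 kPa.
Pore pressure: u = 9.81×(2.95 − 0) = 28.94 kPa.
Initial effective stress: σ'_0 = σ_v − u = 53.985 − 28.94 = 25.045 kPa.
Stress increase at mid-clay by the 2:1 spreading method:
Δσ = qBL/((B+z)(L+z)) = 285×5.5×5.5/((5.5+2.95)(5.5+2.95)) = 120.74 kPa
Final effective stress: σ'_f = σ'_0 + Δσ = 25.045 + 120.74 = 145.78 kPa.
Normally consolidated clay, so the full stress increment lies on the virgin compression line:
S_c = C_c·H/(1+e₀)·log₁₀(σ'_f/σ'_0) = 0.15×3.9/(1+1.02)×log₁₀(145.78/25.045)
    = 0.2896 × 0.76498 = 0.2215 m

S_c ≈ 222 mm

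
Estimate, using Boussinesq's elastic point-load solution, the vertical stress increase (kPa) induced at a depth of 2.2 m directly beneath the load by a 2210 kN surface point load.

Boussinesq vertical stress below a point load on an elastic half-space:
Δσ_z = 3P/(2πz²) · [1 + (r/z)²]^(−5/2)
r/z = 0/2.2 = 0; [1+(r/z)²]^(−5/2) = 1.
Δσ_z = 3×2210/(2π×2.2²) × 1 = 218.02 × 1 = 218 kPa

Δσ_z ≈ 218 kPa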